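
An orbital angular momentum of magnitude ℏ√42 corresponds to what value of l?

|L| = ℏ√(l(l+1)), so l(l+1) = 42.
The positive root is l = 6.

l = 6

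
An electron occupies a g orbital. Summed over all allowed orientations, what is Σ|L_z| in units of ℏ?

Σ|L_z| = 20 ℏ

A g state has l = 4.
m_l ∈ {-4, -3, -2, -1, 0, 1, 2, 3, 4}.
Σ|m_l| = 2·4(4+1)/2 = 20.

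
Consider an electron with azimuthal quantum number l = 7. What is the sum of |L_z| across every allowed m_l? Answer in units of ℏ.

Σ|L_z| = 56 ℏ

The allowed m_l values are -7, -6, -5, -4, -3, -2, -1, 0, 1, 2, 3, 4, 5, 6, 7.
Σ|m_l| = l(l+1) = 56.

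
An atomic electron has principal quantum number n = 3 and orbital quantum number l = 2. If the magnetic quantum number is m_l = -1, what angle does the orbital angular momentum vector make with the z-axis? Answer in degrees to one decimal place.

θ ≈ 114.1°

|L| = √(l(l+1)) ℏ = √6 ℏ.
L_z = m_l ℏ = −1ℏ.
cos θ = L_z/|L| = -1/√6, so θ ≈ 114.1°.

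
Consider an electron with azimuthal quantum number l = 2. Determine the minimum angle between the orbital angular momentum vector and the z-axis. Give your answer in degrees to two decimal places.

θ_min ≈ 35.26°

|L| = ℏ√(l(l+1)) = √6 ℏ.
The smallest angle corresponds to the largest L_z, i.e. m_l = l = 2, giving L_z = 2ℏ.
cos θ_min = 2/√6, so θ_min ≈ 35.26°.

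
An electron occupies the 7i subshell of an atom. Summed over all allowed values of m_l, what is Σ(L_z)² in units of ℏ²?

For 7i, l = 6.
m_l ∈ {-6, -5, -4, -3, -2, -1, 0, 1, 2, 3, 4, 5, 6}.
Σ m_l² = 2·(1 + 4 + 9 + 16 + 25 + 36) = 182.

Σ(L_z)² = 182 ℏ²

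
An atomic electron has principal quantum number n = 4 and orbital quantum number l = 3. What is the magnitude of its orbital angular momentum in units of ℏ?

|L| = 2√3 ℏ ≈ 3.464ℏ

|L| = ℏ√(l(l+1)) = ℏ√(3·4) = 2√3 ℏ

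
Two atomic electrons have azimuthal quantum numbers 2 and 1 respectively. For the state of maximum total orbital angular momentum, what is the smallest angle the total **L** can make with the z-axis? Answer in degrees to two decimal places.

Angular momentum addition gives L = |l₁ − l₂|, …, l₁ + l₂.
L ∈ {1, 2, 3}.
The maximum is L = 3, with |L_tot| = ℏ√(3·4) = 2√3 ℏ.
The minimum angle with z is arccos(3/√12) ≈ 30.00°.

θ_min ≈ 30.00°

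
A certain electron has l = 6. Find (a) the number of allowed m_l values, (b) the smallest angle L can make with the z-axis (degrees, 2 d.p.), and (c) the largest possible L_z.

13 values; θ_min ≈ 22.21°; L_z,max = 6ℏ

There are 2l+1 = 13 values of m_l.
cos θ_min = 6/√42, so θ_min ≈ 22.21°.
L_z,max = lℏ = 6ℏ.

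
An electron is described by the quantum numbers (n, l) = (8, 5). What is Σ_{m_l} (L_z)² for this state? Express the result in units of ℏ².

Σ(L_z)² = 110 ℏ²

m_l runs from −5 to 5, i.e. {-5, -4, -3, -2, -1, 0, 1, 2, 3, 4, 5}.
Σ m_l² = 2·(1 + 4 + 9 + 16 + 25) = 110.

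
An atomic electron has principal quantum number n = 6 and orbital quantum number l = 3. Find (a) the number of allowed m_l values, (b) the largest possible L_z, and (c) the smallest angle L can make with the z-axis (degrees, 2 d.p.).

7 values; L_z,max = 3ℏ; θ_min ≈ 30.00°

There are 2l+1 = 7 values of m_l.
L_z,max = lℏ = 3ℏ.
cos θ_min = 3/√12, so θ_min ≈ 30.00°.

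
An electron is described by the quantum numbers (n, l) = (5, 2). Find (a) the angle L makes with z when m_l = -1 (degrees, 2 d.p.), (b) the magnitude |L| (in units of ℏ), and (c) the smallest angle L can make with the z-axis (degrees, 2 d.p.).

θ(m_l=-1) ≈ 114.09°; |L| = √6 ℏ ≈ 2.449ℏ; θ_min ≈ 35.26°

For m_l = -1: cos θ = -1/√6, θ ≈ 114.09°.
|L| = ℏ√(2·3) = √6 ℏ ≈ 2.449ℏ.
cos θ_min = 2/√6, so θ_min ≈ 35.26°.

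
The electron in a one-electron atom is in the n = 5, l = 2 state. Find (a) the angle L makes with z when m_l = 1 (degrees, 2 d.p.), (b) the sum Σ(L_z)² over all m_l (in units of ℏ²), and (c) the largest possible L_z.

For m_l = 1: cos θ = 1/√6, θ ≈ 65.91°.
Σ m_l² = 10, so Σ(L_z)² = 10 ℏ².
L_z,max = lℏ = 2ℏ.

θ(m_l=1) ≈ 65.91°; Σ(L_z)² = 10 ℏ²; L_z,max = 2ℏ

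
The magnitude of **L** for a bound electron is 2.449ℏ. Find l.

l = 2

Since |L|² = l(l+1)ℏ², l(l+1) = 6.
l² + l − 6 = 0 ⇒ l = 2.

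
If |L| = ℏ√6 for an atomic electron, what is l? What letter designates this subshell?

l = 2 (d orbital)

Since |L|² = l(l+1)ℏ², l(l+1) = 6.
l² + l − 6 = 0 ⇒ l = 2.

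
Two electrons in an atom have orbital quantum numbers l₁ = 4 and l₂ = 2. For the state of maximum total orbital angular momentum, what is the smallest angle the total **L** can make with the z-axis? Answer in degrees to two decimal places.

θ_min ≈ 22.21°

By the triangle rule, |l₁ − l₂| ≤ L ≤ l₁ + l₂.
Allowed values: L = 2, 3, 4, 5, 6.
The maximum is L = 6, with |L_tot| = ℏ√(6·7) = √42 ℏ.
The minimum angle with z is arccos(6/√42) ≈ 22.21°.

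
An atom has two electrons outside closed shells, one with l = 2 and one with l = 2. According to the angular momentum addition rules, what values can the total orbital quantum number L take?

L = 0, 1, 2, 3, 4

By the triangle rule, |l₁ − l₂| ≤ L ≤ l₁ + l₂.
So L can be 0, 1, 2, 3, 4.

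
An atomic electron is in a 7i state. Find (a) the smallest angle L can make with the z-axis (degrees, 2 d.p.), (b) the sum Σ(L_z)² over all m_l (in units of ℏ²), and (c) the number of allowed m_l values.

θ_min ≈ 22.21°; Σ(L_z)² = 182 ℏ²; 13 values

The 7i subshell has l = 6.
cos θ_min = 6/√42, so θ_min ≈ 22.21°.
Σ m_l² = 182, so Σ(L_z)² = 182 ℏ².
There are 2l+1 = 13 values of m_l.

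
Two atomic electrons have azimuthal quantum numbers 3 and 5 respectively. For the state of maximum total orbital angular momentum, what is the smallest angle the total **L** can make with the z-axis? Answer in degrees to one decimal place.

θ_min ≈ 19.5°

The total orbital quantum number L ranges from |l₁ − l₂| to l₁ + l₂ in integer steps.
L ∈ {2, 3, 4, 5, 6, 7, 8}.
The maximum is L = 8, with |L_tot| = ℏ√(8·9) = 6√2 ℏ.
The minimum angle with z is arccos(8/√72) ≈ 19.5°.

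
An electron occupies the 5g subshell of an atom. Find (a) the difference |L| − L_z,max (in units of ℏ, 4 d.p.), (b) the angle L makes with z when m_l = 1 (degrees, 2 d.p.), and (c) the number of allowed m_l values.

|L|−L_z,max ≈ 0.4721ℏ; θ(m_l=1) ≈ 77.08°; 9 values

The 5g subshell has l = 4.
|L| − L_z,max = (2√5 − 4)ℏ ≈ 0.4721ℏ.
For m_l = 1: cos θ = 1/√20, θ ≈ 77.08°.
There are 2l+1 = 9 values of m_l.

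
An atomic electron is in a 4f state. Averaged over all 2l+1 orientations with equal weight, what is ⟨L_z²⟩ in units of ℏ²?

For 4f, l = 3.
m_l ∈ {-3, -2, -1, 0, 1, 2, 3}.
⟨L_z²⟩ = ℏ²·l(l+1)/3 = 4ℏ².

⟨L_z²⟩ = 4 ℏ²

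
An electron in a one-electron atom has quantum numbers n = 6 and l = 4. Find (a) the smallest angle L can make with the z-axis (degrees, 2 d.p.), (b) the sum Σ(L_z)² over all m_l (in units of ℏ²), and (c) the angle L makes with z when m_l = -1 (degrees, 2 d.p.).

cos θ_min = 4/√20, so θ_min ≈ 26.57°.
Σ m_l² = 60, so Σ(L_z)² = 60 ℏ².
For m_l = -1: cos θ = -1/√20, θ ≈ 102.92°.

θ_min ≈ 26.57°; Σ(L_z)² = 60 ℏ²; θ(m_l=-1) ≈ 102.92°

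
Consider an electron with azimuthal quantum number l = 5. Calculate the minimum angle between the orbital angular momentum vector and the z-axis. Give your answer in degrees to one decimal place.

|L| = √(l(l+1)) ℏ = √30 ℏ.
The smallest angle corresponds to the largest L_z, i.e. m_l = l = 5, giving L_z = 5ℏ.
cos θ_min = 5/√30, so θ_min ≈ 24.1°.

θ_min ≈ 24.1°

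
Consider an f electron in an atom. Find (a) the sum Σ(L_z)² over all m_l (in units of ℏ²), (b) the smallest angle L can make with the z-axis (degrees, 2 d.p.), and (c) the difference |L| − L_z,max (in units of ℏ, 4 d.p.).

For an f orbital, l = 3.
Σ m_l² = 28, so Σ(L_z)² = 28 ℏ².
cos θ_min = 3/√12, so θ_min ≈ 30.00°.
|L| − L_z,max = (2√3 − 3)ℏ ≈ 0.4641ℏ.

Σ(L_z)² = 28 ℏ²; θ_min ≈ 30.00°; |L|−L_z,max ≈ 0.4641ℏ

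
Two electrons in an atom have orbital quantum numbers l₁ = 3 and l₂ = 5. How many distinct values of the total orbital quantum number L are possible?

7

By the triangle rule, |l₁ − l₂| ≤ L ≤ l₁ + l₂.
L ∈ {2, 3, 4, 5, 6, 7, 8}.
That is 7 values.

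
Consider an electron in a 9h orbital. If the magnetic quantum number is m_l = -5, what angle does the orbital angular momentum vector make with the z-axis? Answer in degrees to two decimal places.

θ ≈ 155.91°

9h means n = 9, l = 5.
|L|² = l(l+1)ℏ² = 30ℏ², so |L| = √30 ℏ.
L_z = m_l ℏ = −5ℏ.
cos θ = L_z/|L| = -5/√30, so θ ≈ 155.91°.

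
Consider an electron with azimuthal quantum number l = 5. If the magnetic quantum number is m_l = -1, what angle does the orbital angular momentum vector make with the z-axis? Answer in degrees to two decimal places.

θ ≈ 100.52°

|L|² = l(l+1)ℏ² = 30ℏ², so |L| = √30 ℏ.
L_z = m_l ℏ = −1ℏ.
cos θ = L_z/|L| = -1/√30, so θ ≈ 100.52°.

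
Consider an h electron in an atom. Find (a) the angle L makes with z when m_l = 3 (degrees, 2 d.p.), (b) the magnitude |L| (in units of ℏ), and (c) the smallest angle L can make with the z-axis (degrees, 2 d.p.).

An h state has l = 5.
For m_l = 3: cos θ = 3/√30, θ ≈ 56.79°.
|L| = ℏ√(5·6) = √30 ℏ ≈ 5.477ℏ.
cos θ_min = 5/√30, so θ_min ≈ 24.09°.

θ(m_l=3) ≈ 56.79°; |L| = √30 ℏ ≈ 5.477ℏ; θ_min ≈ 24.09°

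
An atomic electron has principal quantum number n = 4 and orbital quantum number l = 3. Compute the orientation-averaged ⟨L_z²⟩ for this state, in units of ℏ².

m_l runs from −3 to 3, i.e. {-3, -2, -1, 0, 1, 2, 3}.
⟨L_z²⟩ = ℏ²·(Σ m_l²)/(2l+1) = ℏ²·28/7 = 4ℏ².

⟨L_z²⟩ = 4 ℏ²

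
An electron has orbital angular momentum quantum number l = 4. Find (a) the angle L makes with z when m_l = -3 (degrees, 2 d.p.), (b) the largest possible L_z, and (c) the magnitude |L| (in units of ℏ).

For m_l = -3: cos θ = -3/√20, θ ≈ 132.13°.
L_z,max = lℏ = 4ℏ.
|L| = ℏ√(4·5) = 2√5 ℏ ≈ 4.472ℏ.

θ(m_l=-3) ≈ 132.13°; L_z,max = 4ℏ; |L| = 2√5 ℏ ≈ 4.472ℏ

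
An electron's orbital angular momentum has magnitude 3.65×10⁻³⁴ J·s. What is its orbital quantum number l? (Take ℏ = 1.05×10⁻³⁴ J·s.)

|L|/ℏ = (3.65×10⁻³⁴)/(1.05×10⁻³⁴) ≈ 3.476.
l(l+1) ≈ 3.476² ≈ 12.08, so l = 3.

l = 3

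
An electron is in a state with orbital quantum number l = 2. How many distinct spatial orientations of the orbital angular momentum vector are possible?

5

The number of m_l values is 2l + 1 = 2·2 + 1 = 5.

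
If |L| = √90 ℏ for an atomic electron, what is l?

l = 9

|L| = ℏ√(l(l+1)), so l(l+1) = 90.
l² + l − 90 = 0 ⇒ l = 9.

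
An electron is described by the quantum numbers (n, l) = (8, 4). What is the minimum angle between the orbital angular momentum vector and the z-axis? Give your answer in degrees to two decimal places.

|L| = ℏ√(l(l+1)) = 2√5 ℏ.
The smallest angle corresponds to the largest L_z, i.e. m_l = l = 4, giving L_z = 4ℏ.
cos θ_min = 4/√20, so θ_min ≈ 26.57°.

θ_min ≈ 26.57°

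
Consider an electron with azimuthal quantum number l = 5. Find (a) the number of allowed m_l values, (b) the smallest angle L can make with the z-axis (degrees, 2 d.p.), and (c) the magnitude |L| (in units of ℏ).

11 values; θ_min ≈ 24.09°; |L| = √30 ℏ ≈ 5.477ℏ

There are 2l+1 = 11 values of m_l.
cos θ_min = 5/√30, so θ_min ≈ 24.09°.
|L| = ℏ√(5·6) = √30 ℏ ≈ 5.477ℏ.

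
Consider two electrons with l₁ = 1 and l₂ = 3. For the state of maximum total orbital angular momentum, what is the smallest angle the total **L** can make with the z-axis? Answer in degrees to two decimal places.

L runs from |1 − 3| = 2 to 1 + 3 = 4.
L ∈ {2, 3, 4}.
The maximum is L = 4, with |L_tot| = ℏ√(4·5) = 2√5 ℏ.
The minimum angle with z is arccos(4/√20) ≈ 26.57°.

θ_min ≈ 26.57°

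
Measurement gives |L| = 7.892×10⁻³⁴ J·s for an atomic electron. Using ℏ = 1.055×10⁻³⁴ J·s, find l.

Dividing by ℏ: |L|/ℏ ≈ 7.481.
Set l(l+1) = 55.96; the integer solution is l = 7.

l = 7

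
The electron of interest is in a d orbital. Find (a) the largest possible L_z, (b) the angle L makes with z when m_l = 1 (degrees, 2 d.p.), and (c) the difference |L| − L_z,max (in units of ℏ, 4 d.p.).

L_z,max = 2ℏ; θ(m_l=1) ≈ 65.91°; |L|−L_z,max ≈ 0.4495ℏ

The letter d corresponds to l = 2.
L_z,max = lℏ = 2ℏ.
For m_l = 1: cos θ = 1/√6, θ ≈ 65.91°.
|L| − L_z,max = (√6 − 2)ℏ ≈ 0.4495ℏ.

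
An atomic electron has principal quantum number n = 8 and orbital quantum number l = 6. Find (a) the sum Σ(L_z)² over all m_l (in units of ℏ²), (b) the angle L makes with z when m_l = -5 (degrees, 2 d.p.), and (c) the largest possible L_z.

Σ m_l² = 182, so Σ(L_z)² = 182 ℏ².
For m_l = -5: cos θ = -5/√42, θ ≈ 140.49°.
L_z,max = lℏ = 6ℏ.

Σ(L_z)² = 182 ℏ²; θ(m_l=-5) ≈ 140.49°; L_z,max = 6ℏ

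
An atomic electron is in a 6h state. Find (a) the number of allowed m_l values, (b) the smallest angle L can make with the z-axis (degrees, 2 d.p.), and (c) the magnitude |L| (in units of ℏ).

The 6h subshell has l = 5.
There are 2l+1 = 11 values of m_l.
cos θ_min = 5/√30, so θ_min ≈ 24.09°.
|L| = ℏ√(5·6) = √30 ℏ ≈ 5.477ℏ.

11 values; θ_min ≈ 24.09°; |L| = √30 ℏ ≈ 5.477ℏ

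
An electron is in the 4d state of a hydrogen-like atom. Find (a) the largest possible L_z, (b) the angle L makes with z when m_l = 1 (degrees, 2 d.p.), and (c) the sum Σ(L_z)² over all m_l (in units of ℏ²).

L_z,max = 2ℏ; θ(m_l=1) ≈ 65.91°; Σ(L_z)² = 10 ℏ²

The 4d subshell has l = 2.
L_z,max = lℏ = 2ℏ.
For m_l = 1: cos θ = 1/√6, θ ≈ 65.91°.
Σ m_l² = 10, so Σ(L_z)² = 10 ℏ².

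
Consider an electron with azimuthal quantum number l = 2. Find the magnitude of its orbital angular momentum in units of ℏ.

|L| = √6 ℏ ≈ 2.449ℏ

|L| = ℏ√(l(l+1)) = ℏ√(2·3) = √6 ℏ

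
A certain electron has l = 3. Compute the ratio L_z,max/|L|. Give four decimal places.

L_z,max/|L| = 0.8660

|L| = 2√3 ℏ ≈ 3.4641ℏ, while L_z,max = lℏ = 3ℏ.
L_z,max/|L| = 3/√12 = 0.8660.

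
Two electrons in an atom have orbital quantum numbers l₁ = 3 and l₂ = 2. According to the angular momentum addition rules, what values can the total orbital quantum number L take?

L = 1, 2, 3, 4, 5

The total orbital quantum number L ranges from |l₁ − l₂| to l₁ + l₂ in integer steps.
Allowed values: L = 1, 2, 3, 4, 5.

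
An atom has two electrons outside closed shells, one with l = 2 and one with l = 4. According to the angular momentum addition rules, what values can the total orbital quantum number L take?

L runs from |2 − 4| = 2 to 2 + 4 = 6.
L ∈ {2, 3, 4, 5, 6}.

L = 2, 3, 4, 5, 6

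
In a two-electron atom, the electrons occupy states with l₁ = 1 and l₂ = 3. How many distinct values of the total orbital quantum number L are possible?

3

The total orbital quantum number L ranges from |l₁ − l₂| to l₁ + l₂ in integer steps.
So L can be 2, 3, 4.
That is 3 values.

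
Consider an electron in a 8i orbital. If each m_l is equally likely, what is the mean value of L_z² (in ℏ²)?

For 8i, l = 6.
The allowed m_l values are -6, -5, -4, -3, -2, -1, 0, 1, 2, 3, 4, 5, 6.
⟨L_z²⟩ = ℏ²·l(l+1)/3 = 14ℏ².

⟨L_z²⟩ = 14 ℏ²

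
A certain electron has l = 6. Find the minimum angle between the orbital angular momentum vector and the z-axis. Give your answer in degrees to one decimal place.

θ_min ≈ 22.2°

|L| = ℏ√(l(l+1)) = √42 ℏ.
The smallest angle corresponds to the largest L_z, i.e. m_l = l = 6, giving L_z = 6ℏ.
cos θ_min = 6/√42, so θ_min ≈ 22.2°.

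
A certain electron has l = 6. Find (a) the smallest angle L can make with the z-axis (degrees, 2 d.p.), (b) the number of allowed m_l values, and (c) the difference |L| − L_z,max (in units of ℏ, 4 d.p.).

θ_min ≈ 22.21°; 13 values; |L|−L_z,max ≈ 0.4807ℏ

cos θ_min = 6/√42, so θ_min ≈ 22.21°.
There are 2l+1 = 13 values of m_l.
|L| − L_z,max = (√42 − 6)ℏ ≈ 0.4807ℏ.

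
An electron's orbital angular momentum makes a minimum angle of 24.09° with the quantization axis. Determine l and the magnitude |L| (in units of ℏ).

l = 5, |L| = √30 ℏ ≈ 5.477ℏ

At minimum angle, m_l = l, so cos θ = l/√(l(l+1)); cos²θ = l/(l+1) = 0.8334.
Thus l = 0.8334/(1 − 0.8334) ≈ 5.
Then |L| = ℏ√(5·6) = √30 ℏ.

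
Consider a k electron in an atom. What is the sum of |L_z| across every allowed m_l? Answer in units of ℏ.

Σ|L_z| = 56 ℏ

For a k orbital, l = 7.
m_l runs from −7 to 7, i.e. {-7, -6, -5, -4, -3, -2, -1, 0, 1, 2, 3, 4, 5, 6, 7}.
Σ|m_l| = 2(1+2+…+7) = 56.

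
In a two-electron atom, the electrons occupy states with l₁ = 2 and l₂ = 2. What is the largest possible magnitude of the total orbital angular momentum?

Angular momentum addition gives L = |l₁ − l₂|, …, l₁ + l₂.
So L can be 0, 1, 2, 3, 4.
The largest magnitude corresponds to L = 4: |L_tot| = ℏ√(4·5) = 2√5 ℏ.

|L_tot|_max = 2√5 ℏ ≈ 4.472ℏ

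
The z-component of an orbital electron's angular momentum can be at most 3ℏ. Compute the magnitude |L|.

|L| = 2√3 ℏ ≈ 3.464ℏ

Since max m_l = l, l = 3.
Then |L| = ℏ√(3·4) = 2√3 ℏ.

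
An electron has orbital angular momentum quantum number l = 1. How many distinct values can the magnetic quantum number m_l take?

3

The number of m_l values is 2l + 1 = 2·1 + 1 = 3.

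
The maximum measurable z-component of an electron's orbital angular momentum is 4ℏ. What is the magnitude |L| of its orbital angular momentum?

|L| = 2√5 ℏ ≈ 4.472ℏ

The maximum L_z equals lℏ, giving l = 4.
Then |L| = ℏ√(4·5) = 2√5 ℏ.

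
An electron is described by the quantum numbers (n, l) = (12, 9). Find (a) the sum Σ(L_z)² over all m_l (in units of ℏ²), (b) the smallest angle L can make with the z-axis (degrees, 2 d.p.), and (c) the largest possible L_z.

Σ m_l² = 570, so Σ(L_z)² = 570 ℏ².
cos θ_min = 9/√90, so θ_min ≈ 18.43°.
L_z,max = lℏ = 9ℏ.

Σ(L_z)² = 570 ℏ²; θ_min ≈ 18.43°; L_z,max = 9ℏ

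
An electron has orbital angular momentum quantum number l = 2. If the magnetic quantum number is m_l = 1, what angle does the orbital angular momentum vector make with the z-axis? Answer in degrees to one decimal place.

|L| = √(l(l+1)) ℏ = √6 ℏ.
L_z = m_l ℏ = 1ℏ.
cos θ = L_z/|L| = 1/√6, so θ ≈ 65.9°.

θ ≈ 65.9°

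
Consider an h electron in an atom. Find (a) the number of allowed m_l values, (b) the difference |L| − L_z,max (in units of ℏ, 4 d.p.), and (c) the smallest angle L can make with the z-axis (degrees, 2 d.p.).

11 values; |L|−L_z,max ≈ 0.4772ℏ; θ_min ≈ 24.09°

An h state has l = 5.
There are 2l+1 = 11 values of m_l.
|L| − L_z,max = (√30 − 5)ℏ ≈ 0.4772ℏ.
cos θ_min = 5/√30, so θ_min ≈ 24.09°.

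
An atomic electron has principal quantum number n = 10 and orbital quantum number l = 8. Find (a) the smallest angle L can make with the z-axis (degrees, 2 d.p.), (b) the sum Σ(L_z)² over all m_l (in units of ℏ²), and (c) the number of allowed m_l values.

θ_min ≈ 19.47°; Σ(L_z)² = 408 ℏ²; 17 values

cos θ_min = 8/√72, so θ_min ≈ 19.47°.
Σ m_l² = 408, so Σ(L_z)² = 408 ℏ².
There are 2l+1 = 17 values of m_l.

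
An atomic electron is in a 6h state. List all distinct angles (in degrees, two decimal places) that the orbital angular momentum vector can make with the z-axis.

The 6h subshell has l = 5.
|L|² = l(l+1)ℏ² = 30ℏ², so |L| = √30 ℏ.
cos θ = m_l/√30 for each m_l ∈ {-5, -4, -3, -2, -1, 0, 1, 2, 3, 4, 5}.

θ ∈ {24.09°, 43.09°, 56.79°, 68.58°, 79.48°, 90.00°, 100.52°, 111.42°, 123.21°, 136.91°, 155.91°}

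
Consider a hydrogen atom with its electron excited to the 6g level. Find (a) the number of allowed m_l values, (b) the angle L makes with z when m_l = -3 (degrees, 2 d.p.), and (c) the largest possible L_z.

9 values; θ(m_l=-3) ≈ 132.13°; L_z,max = 4ℏ

The 6g level has l = 4.
There are 2l+1 = 9 values of m_l.
For m_l = -3: cos θ = -3/√20, θ ≈ 132.13°.
L_z,max = lℏ = 4ℏ.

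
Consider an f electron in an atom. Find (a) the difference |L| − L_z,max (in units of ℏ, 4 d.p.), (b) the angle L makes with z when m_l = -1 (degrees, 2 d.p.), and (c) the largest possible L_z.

The letter f corresponds to l = 3.
|L| − L_z,max = (2√3 − 3)ℏ ≈ 0.4641ℏ.
For m_l = -1: cos θ = -1/√12, θ ≈ 106.78°.
L_z,max = lℏ = 3ℏ.

|L|−L_z,max ≈ 0.4641ℏ; θ(m_l=-1) ≈ 106.78°; L_z,max = 3ℏ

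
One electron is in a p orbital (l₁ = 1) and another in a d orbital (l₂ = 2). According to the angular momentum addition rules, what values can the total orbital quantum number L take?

Angular momentum addition gives L = |l₁ − l₂|, …, l₁ + l₂.
So L can be 1, 2, 3.

L = 1, 2, 3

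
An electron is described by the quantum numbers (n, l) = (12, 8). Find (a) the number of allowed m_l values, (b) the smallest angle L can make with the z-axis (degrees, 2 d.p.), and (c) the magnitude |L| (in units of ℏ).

There are 2l+1 = 17 values of m_l.
cos θ_min = 8/√72, so θ_min ≈ 19.47°.
|L| = ℏ√(8·9) = 6√2 ℏ ≈ 8.485ℏ.

17 values; θ_min ≈ 19.47°; |L| = 6√2 ℏ ≈ 8.485ℏ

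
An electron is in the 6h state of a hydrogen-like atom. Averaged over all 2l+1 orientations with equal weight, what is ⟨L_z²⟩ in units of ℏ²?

⟨L_z²⟩ = 10 ℏ²

The 6h subshell has l = 5.
m_l runs from −5 to 5, i.e. {-5, -4, -3, -2, -1, 0, 1, 2, 3, 4, 5}.
⟨L_z²⟩ = ℏ²·l(l+1)/3 = 10ℏ².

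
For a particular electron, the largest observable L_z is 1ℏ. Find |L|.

L_z,max = lℏ, so l = 1.
|L| = √(l(l+1)) ℏ = √2 ℏ.

|L| = √2 ℏ ≈ 1.414ℏ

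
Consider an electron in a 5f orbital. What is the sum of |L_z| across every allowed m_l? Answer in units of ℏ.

Σ|L_z| = 12 ℏ

For 5f, l = 3.
m_l ∈ {-3, -2, -1, 0, 1, 2, 3}.
Σ|m_l| = 2(1+2+…+3) = 12.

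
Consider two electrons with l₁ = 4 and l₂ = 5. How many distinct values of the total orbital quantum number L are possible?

Angular momentum addition gives L = |l₁ − l₂|, …, l₁ + l₂.
Allowed values: L = 1, 2, 3, 4, 5, 6, 7, 8, 9.
That is 9 values.

9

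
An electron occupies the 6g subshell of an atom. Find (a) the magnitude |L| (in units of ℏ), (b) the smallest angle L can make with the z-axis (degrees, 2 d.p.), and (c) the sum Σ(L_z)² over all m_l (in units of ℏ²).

|L| = 2√5 ℏ ≈ 4.472ℏ; θ_min ≈ 26.57°; Σ(L_z)² = 60 ℏ²

The 6g subshell has l = 4.
|L| = ℏ√(4·5) = 2√5 ℏ ≈ 4.472ℏ.
cos θ_min = 4/√20, so θ_min ≈ 26.57°.
Σ m_l² = 60, so Σ(L_z)² = 60 ℏ².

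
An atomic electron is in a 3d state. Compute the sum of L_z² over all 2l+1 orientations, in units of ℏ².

The 3d subshell has l = 2.
The allowed m_l values are -2, -1, 0, 1, 2.
Σ m_l² = l(l+1)(2l+1)/3 = 2·3·5/3 = 10.

Σ(L_z)² = 10 ℏ²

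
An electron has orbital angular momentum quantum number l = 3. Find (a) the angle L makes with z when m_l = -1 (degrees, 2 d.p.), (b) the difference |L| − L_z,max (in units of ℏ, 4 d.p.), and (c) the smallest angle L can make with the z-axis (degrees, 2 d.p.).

For m_l = -1: cos θ = -1/√12, θ ≈ 106.78°.
|L| − L_z,max = (2√3 − 3)ℏ ≈ 0.4641ℏ.
cos θ_min = 3/√12, so θ_min ≈ 30.00°.

θ(m_l=-1) ≈ 106.78°; |L|−L_z,max ≈ 0.4641ℏ; θ_min ≈ 30.00°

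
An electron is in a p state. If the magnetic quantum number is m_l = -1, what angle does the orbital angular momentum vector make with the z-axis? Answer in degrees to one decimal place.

θ ≈ 135.0°

The letter p corresponds to l = 1.
|L| = ℏ√(l(l+1)) = √2 ℏ.
L_z = m_l ℏ = −1ℏ.
cos θ = L_z/|L| = -1/√2, so θ ≈ 135.0°.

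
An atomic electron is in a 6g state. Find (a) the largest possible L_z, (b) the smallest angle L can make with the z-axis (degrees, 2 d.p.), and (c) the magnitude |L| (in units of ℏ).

L_z,max = 4ℏ; θ_min ≈ 26.57°; |L| = 2√5 ℏ ≈ 4.472ℏ

6g means n = 6, l = 4.
L_z,max = lℏ = 4ℏ.
cos θ_min = 4/√20, so θ_min ≈ 26.57°.
|L| = ℏ√(4·5) = 2√5 ℏ ≈ 4.472ℏ.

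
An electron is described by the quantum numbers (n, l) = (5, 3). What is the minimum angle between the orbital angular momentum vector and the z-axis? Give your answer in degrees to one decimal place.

|L| = √(l(l+1)) ℏ = 2√3 ℏ.
The smallest angle corresponds to the largest L_z, i.e. m_l = l = 3, giving L_z = 3ℏ.
cos θ_min = 3/√12, so θ_min ≈ 30.0°.

θ_min ≈ 30.0°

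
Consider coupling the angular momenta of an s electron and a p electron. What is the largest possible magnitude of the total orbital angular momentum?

|L_tot|_max = √2 ℏ ≈ 1.414ℏ

By the triangle rule, |l₁ − l₂| ≤ L ≤ l₁ + l₂.
Allowed values: L = 1.
The largest magnitude corresponds to L = 1: |L_tot| = ℏ√(1·2) = √2 ℏ.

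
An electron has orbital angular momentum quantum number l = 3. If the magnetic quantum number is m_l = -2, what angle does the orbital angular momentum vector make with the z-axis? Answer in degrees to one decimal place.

θ ≈ 125.3°

|L|² = l(l+1)ℏ² = 12ℏ², so |L| = 2√3 ℏ.
L_z = m_l ℏ = −2ℏ.
cos θ = L_z/|L| = -2/√12, so θ ≈ 125.3°.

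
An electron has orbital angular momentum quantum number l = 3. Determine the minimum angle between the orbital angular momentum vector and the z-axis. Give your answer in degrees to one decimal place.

θ_min ≈ 30.0°

|L| = √(l(l+1)) ℏ = 2√3 ℏ.
The smallest angle corresponds to the largest L_z, i.e. m_l = l = 3, giving L_z = 3ℏ.
cos θ_min = 3/√12, so θ_min ≈ 30.0°.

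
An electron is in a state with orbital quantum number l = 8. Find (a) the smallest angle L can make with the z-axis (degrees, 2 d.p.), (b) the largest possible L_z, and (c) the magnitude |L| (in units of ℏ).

θ_min ≈ 19.47°; L_z,max = 8ℏ; |L| = 6√2 ℏ ≈ 8.485ℏ

cos θ_min = 8/√72, so θ_min ≈ 19.47°.
L_z,max = lℏ = 8ℏ.
|L| = ℏ√(8·9) = 6√2 ℏ ≈ 8.485ℏ.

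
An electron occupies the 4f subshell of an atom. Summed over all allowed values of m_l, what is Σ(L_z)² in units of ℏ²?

Σ(L_z)² = 28 ℏ²

The 4f subshell has l = 3.
The allowed m_l values are -3, -2, -1, 0, 1, 2, 3.
Summing m² from −3 to 3: Σ m_l² = 28.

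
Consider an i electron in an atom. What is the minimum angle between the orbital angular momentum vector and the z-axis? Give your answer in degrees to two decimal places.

θ_min ≈ 22.21°

An i state has l = 6.
|L| = ℏ√(l(l+1)) = √42 ℏ.
The smallest angle corresponds to the largest L_z, i.e. m_l = l = 6, giving L_z = 6ℏ.
cos θ_min = 6/√42, so θ_min ≈ 22.21°.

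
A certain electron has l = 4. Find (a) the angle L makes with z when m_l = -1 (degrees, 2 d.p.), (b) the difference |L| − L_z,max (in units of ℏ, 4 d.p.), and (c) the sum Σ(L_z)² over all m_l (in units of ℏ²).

For m_l = -1: cos θ = -1/√20, θ ≈ 102.92°.
|L| − L_z,max = (2√5 − 4)ℏ ≈ 0.4721ℏ.
Σ m_l² = 60, so Σ(L_z)² = 60 ℏ².

θ(m_l=-1) ≈ 102.92°; |L|−L_z,max ≈ 0.4721ℏ; Σ(L_z)² = 60 ℏ²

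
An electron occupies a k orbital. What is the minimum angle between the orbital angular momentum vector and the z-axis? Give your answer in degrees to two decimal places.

θ_min ≈ 20.70°

For a k orbital, l = 7.
|L|² = l(l+1)ℏ² = 56ℏ², so |L| = 2√14 ℏ.
The smallest angle corresponds to the largest L_z, i.e. m_l = l = 7, giving L_z = 7ℏ.
cos θ_min = 7/√56, so θ_min ≈ 20.70°.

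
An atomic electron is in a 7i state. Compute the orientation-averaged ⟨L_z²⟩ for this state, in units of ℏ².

The 7i subshell has l = 6.
The allowed m_l values are -6, -5, -4, -3, -2, -1, 0, 1, 2, 3, 4, 5, 6.
⟨L_z²⟩ = ℏ²·(Σ m_l²)/(2l+1) = ℏ²·182/13 = 14ℏ².

⟨L_z²⟩ = 14 ℏ²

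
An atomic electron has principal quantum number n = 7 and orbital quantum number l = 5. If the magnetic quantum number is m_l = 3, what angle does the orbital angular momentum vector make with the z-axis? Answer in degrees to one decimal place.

θ ≈ 56.8°

|L| = √(l(l+1)) ℏ = √30 ℏ.
L_z = m_l ℏ = 3ℏ.
cos θ = L_z/|L| = 3/√30, so θ ≈ 56.8°.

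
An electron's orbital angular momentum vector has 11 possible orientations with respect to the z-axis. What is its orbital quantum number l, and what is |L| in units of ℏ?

l = 5, |L| = √30 ℏ ≈ 5.477ℏ

2l + 1 = 11 ⇒ l = 5.
Then |L| = √(l(l+1)) ℏ = √30 ℏ.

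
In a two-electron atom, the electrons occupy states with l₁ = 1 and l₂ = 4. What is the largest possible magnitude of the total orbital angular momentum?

By the triangle rule, |l₁ − l₂| ≤ L ≤ l₁ + l₂.
L ∈ {3, 4, 5}.
The largest magnitude corresponds to L = 5: |L_tot| = ℏ√(5·6) = √30 ℏ.

|L_tot|_max = √30 ℏ ≈ 5.477ℏ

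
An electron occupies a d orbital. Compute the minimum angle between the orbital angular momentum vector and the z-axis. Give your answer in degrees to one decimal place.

θ_min ≈ 35.3°

A d state has l = 2.
|L| = √(l(l+1)) ℏ = √6 ℏ.
The smallest angle corresponds to the largest L_z, i.e. m_l = l = 2, giving L_z = 2ℏ.
cos θ_min = 2/√6, so θ_min ≈ 35.3°.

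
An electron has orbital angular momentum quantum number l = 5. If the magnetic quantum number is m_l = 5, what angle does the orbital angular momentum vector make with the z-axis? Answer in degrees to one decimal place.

θ ≈ 24.1°

|L| = ℏ√(l(l+1)) = √30 ℏ.
L_z = m_l ℏ = 5ℏ.
cos θ = L_z/|L| = 5/√30, so θ ≈ 24.1°.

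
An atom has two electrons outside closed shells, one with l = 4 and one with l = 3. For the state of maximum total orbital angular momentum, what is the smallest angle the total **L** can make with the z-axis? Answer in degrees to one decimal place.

By the triangle rule, |l₁ − l₂| ≤ L ≤ l₁ + l₂.
Allowed values: L = 1, 2, 3, 4, 5, 6, 7.
The maximum is L = 7, with |L_tot| = ℏ√(7·8) = 2√14 ℏ.
The minimum angle with z is arccos(7/√56) ≈ 20.7°.

θ_min ≈ 20.7°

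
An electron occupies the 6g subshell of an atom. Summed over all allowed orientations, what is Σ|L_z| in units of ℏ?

6g means n = 6, l = 4.
m_l runs from −4 to 4, i.e. {-4, -3, -2, -1, 0, 1, 2, 3, 4}.
Σ|m_l| = 2(1+2+…+4) = 20.

Σ|L_z| = 20 ℏ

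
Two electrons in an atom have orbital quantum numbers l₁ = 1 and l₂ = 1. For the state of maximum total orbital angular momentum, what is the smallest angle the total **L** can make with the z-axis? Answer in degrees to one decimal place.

By the triangle rule, |l₁ − l₂| ≤ L ≤ l₁ + l₂.
So L can be 0, 1, 2.
The maximum is L = 2, with |L_tot| = ℏ√(2·3) = √6 ℏ.
The minimum angle with z is arccos(2/√6) ≈ 35.3°.

θ_min ≈ 35.3°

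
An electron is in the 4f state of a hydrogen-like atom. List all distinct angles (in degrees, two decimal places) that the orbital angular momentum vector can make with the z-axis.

θ ∈ {30.00°, 54.74°, 73.22°, 90.00°, 106.78°, 125.26°, 150.00°}

4f means n = 4, l = 3.
|L| = √(l(l+1)) ℏ = 2√3 ℏ.
cos θ = m_l/√12 for each m_l ∈ {-3, -2, -1, 0, 1, 2, 3}.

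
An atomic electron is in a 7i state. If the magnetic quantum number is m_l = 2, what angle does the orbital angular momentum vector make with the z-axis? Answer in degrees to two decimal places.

θ ≈ 72.02°

7i means n = 7, l = 6.
|L| = ℏ√(l(l+1)) = √42 ℏ.
L_z = m_l ℏ = 2ℏ.
cos θ = L_z/|L| = 2/√42, so θ ≈ 72.02°.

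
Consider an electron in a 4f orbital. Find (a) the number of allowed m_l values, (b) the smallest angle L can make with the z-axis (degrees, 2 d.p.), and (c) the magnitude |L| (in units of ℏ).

7 values; θ_min ≈ 30.00°; |L| = 2√3 ℏ ≈ 3.464ℏ

The 4f subshell has l = 3.
There are 2l+1 = 7 values of m_l.
cos θ_min = 3/√12, so θ_min ≈ 30.00°.
|L| = ℏ√(3·4) = 2√3 ℏ ≈ 3.464ℏ.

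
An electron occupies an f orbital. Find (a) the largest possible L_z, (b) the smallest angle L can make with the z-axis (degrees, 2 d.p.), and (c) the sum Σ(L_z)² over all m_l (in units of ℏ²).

L_z,max = 3ℏ; θ_min ≈ 30.00°; Σ(L_z)² = 28 ℏ²

The letter f corresponds to l = 3.
L_z,max = lℏ = 3ℏ.
cos θ_min = 3/√12, so θ_min ≈ 30.00°.
Σ m_l² = 28, so Σ(L_z)² = 28 ℏ².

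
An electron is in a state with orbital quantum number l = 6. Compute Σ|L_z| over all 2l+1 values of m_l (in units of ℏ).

The allowed m_l values are -6, -5, -4, -3, -2, -1, 0, 1, 2, 3, 4, 5, 6.
Σ|m_l| = l(l+1) = 42.

Σ|L_z| = 42 ℏ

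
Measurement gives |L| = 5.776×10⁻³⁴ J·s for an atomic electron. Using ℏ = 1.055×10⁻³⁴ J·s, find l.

l = 5

In units of ℏ, |L| ≈ 5.475.
Set l(l+1) = 29.97; the integer solution is l = 5.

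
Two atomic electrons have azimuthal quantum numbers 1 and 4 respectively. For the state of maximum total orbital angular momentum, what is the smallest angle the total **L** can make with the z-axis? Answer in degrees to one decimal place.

The total orbital quantum number L ranges from |l₁ − l₂| to l₁ + l₂ in integer steps.
So L can be 3, 4, 5.
The maximum is L = 5, with |L_tot| = ℏ√(5·6) = √30 ℏ.
The minimum angle with z is arccos(5/√30) ≈ 24.1°.

θ_min ≈ 24.1°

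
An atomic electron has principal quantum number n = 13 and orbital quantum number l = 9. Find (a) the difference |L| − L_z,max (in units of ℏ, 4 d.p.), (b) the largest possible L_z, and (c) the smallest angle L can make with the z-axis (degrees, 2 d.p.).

|L| − L_z,max = (3√10 − 9)ℏ ≈ 0.4868ℏ.
L_z,max = lℏ = 9ℏ.
cos θ_min = 9/√90, so θ_min ≈ 18.43°.

|L|−L_z,max ≈ 0.4868ℏ; L_z,max = 9ℏ; θ_min ≈ 18.43°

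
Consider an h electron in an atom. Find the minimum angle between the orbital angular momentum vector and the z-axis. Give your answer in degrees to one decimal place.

θ_min ≈ 24.1°

An h state has l = 5.
|L| = √(l(l+1)) ℏ = √30 ℏ.
The smallest angle corresponds to the largest L_z, i.e. m_l = l = 5, giving L_z = 5ℏ.
cos θ_min = 5/√30, so θ_min ≈ 24.1°.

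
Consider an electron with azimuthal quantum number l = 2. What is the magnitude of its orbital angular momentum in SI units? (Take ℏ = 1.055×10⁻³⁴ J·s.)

|L| = 2.584×10⁻³⁴ J·s

|L| = ℏ√(l(l+1)) = ℏ√(2·3) = √6 ℏ
Numerically, |L| = 2.449 × (1.055×10⁻³⁴ J·s) = 2.584×10⁻³⁴ J·s.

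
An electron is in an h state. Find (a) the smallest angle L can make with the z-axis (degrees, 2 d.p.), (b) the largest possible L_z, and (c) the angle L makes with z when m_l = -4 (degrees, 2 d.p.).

θ_min ≈ 24.09°; L_z,max = 5ℏ; θ(m_l=-4) ≈ 136.91°

An h state has l = 5.
cos θ_min = 5/√30, so θ_min ≈ 24.09°.
L_z,max = lℏ = 5ℏ.
For m_l = -4: cos θ = -4/√30, θ ≈ 136.91°.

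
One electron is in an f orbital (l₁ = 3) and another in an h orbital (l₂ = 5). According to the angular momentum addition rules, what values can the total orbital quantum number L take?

Angular momentum addition gives L = |l₁ − l₂|, …, l₁ + l₂.
Allowed values: L = 2, 3, 4, 5, 6, 7, 8.

L = 2, 3, 4, 5, 6, 7, 8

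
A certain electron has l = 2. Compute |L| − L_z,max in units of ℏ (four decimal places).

|L| = √6 ℏ ≈ 2.4495ℏ, while L_z,max = lℏ = 2ℏ.
The difference is (√6 − 2)ℏ ≈ 0.4495ℏ.

|L| − L_z,max ≈ 0.4495ℏ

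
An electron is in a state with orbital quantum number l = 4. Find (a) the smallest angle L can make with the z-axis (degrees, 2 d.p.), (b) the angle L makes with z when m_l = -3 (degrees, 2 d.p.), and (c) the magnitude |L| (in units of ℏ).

θ_min ≈ 26.57°; θ(m_l=-3) ≈ 132.13°; |L| = 2√5 ℏ ≈ 4.472ℏ

cos θ_min = 4/√20, so θ_min ≈ 26.57°.
For m_l = -3: cos θ = -3/√20, θ ≈ 132.13°.
|L| = ℏ√(4·5) = 2√5 ℏ ≈ 4.472ℏ.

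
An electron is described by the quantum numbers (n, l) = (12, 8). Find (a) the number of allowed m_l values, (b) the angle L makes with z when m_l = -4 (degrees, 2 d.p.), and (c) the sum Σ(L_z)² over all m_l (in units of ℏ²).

There are 2l+1 = 17 values of m_l.
For m_l = -4: cos θ = -4/√72, θ ≈ 118.13°.
Σ m_l² = 408, so Σ(L_z)² = 408 ℏ².

17 values; θ(m_l=-4) ≈ 118.13°; Σ(L_z)² = 408 ℏ²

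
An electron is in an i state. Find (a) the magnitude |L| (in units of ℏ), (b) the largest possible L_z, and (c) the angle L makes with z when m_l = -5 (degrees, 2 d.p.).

|L| = √42 ℏ ≈ 6.481ℏ; L_z,max = 6ℏ; θ(m_l=-5) ≈ 140.49°

For an i orbital, l = 6.
|L| = ℏ√(6·7) = √42 ℏ ≈ 6.481ℏ.
L_z,max = lℏ = 6ℏ.
For m_l = -5: cos θ = -5/√42, θ ≈ 140.49°.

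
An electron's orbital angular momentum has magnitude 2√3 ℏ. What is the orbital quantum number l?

(|L|/ℏ)² = l(l+1) = 12.
l² + l − 12 = 0 ⇒ l = 3.

l = 3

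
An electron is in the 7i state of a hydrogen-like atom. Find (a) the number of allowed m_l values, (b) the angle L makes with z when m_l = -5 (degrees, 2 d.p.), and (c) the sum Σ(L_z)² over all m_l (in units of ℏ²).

The 7i subshell has l = 6.
There are 2l+1 = 13 values of m_l.
For m_l = -5: cos θ = -5/√42, θ ≈ 140.49°.
Σ m_l² = 182, so Σ(L_z)² = 182 ℏ².

13 values; θ(m_l=-5) ≈ 140.49°; Σ(L_z)² = 182 ℏ²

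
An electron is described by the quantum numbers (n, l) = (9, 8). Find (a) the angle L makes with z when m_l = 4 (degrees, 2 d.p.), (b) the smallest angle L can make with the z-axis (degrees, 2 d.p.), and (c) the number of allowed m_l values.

For m_l = 4: cos θ = 4/√72, θ ≈ 61.87°.
cos θ_min = 8/√72, so θ_min ≈ 19.47°.
There are 2l+1 = 17 values of m_l.

θ(m_l=4) ≈ 61.87°; θ_min ≈ 19.47°; 17 values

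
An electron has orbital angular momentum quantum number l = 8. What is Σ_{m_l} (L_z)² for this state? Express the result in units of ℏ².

Σ(L_z)² = 408 ℏ²

m_l ∈ {-8, -7, -6, -5, -4, -3, -2, -1, 0, 1, 2, 3, 4, 5, 6, 7, 8}.
Summing m² from −8 to 8: Σ m_l² = 408.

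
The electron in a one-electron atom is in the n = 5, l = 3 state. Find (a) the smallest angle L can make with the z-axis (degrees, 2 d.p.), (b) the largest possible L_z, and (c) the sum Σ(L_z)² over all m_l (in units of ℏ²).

θ_min ≈ 30.00°; L_z,max = 3ℏ; Σ(L_z)² = 28 ℏ²

cos θ_min = 3/√12, so θ_min ≈ 30.00°.
L_z,max = lℏ = 3ℏ.
Σ m_l² = 28, so Σ(L_z)² = 28 ℏ².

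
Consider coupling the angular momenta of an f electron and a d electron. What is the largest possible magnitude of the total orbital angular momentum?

|L_tot|_max = √30 ℏ ≈ 5.477ℏ

The total orbital quantum number L ranges from |l₁ − l₂| to l₁ + l₂ in integer steps.
Allowed values: L = 1, 2, 3, 4, 5.
The largest magnitude corresponds to L = 5: |L_tot| = ℏ√(5·6) = √30 ℏ.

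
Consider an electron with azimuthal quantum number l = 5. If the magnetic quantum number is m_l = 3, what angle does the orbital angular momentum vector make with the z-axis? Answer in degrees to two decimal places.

|L| = ℏ√(l(l+1)) = √30 ℏ.
L_z = m_l ℏ = 3ℏ.
cos θ = L_z/|L| = 3/√30, so θ ≈ 56.79°.

θ ≈ 56.79°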